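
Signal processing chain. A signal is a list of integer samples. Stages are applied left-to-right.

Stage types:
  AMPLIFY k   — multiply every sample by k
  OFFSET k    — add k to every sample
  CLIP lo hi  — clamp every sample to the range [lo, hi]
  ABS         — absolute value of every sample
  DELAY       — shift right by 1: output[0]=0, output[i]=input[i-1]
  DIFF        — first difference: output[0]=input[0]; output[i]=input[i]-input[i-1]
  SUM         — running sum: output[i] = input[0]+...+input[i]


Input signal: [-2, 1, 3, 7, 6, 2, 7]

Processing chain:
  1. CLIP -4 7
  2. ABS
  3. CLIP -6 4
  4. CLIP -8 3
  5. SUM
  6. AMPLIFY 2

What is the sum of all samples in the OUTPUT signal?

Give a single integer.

Input: [-2, 1, 3, 7, 6, 2, 7]
Stage 1 (CLIP -4 7): clip(-2,-4,7)=-2, clip(1,-4,7)=1, clip(3,-4,7)=3, clip(7,-4,7)=7, clip(6,-4,7)=6, clip(2,-4,7)=2, clip(7,-4,7)=7 -> [-2, 1, 3, 7, 6, 2, 7]
Stage 2 (ABS): |-2|=2, |1|=1, |3|=3, |7|=7, |6|=6, |2|=2, |7|=7 -> [2, 1, 3, 7, 6, 2, 7]
Stage 3 (CLIP -6 4): clip(2,-6,4)=2, clip(1,-6,4)=1, clip(3,-6,4)=3, clip(7,-6,4)=4, clip(6,-6,4)=4, clip(2,-6,4)=2, clip(7,-6,4)=4 -> [2, 1, 3, 4, 4, 2, 4]
Stage 4 (CLIP -8 3): clip(2,-8,3)=2, clip(1,-8,3)=1, clip(3,-8,3)=3, clip(4,-8,3)=3, clip(4,-8,3)=3, clip(2,-8,3)=2, clip(4,-8,3)=3 -> [2, 1, 3, 3, 3, 2, 3]
Stage 5 (SUM): sum[0..0]=2, sum[0..1]=3, sum[0..2]=6, sum[0..3]=9, sum[0..4]=12, sum[0..5]=14, sum[0..6]=17 -> [2, 3, 6, 9, 12, 14, 17]
Stage 6 (AMPLIFY 2): 2*2=4, 3*2=6, 6*2=12, 9*2=18, 12*2=24, 14*2=28, 17*2=34 -> [4, 6, 12, 18, 24, 28, 34]
Output sum: 126

Answer: 126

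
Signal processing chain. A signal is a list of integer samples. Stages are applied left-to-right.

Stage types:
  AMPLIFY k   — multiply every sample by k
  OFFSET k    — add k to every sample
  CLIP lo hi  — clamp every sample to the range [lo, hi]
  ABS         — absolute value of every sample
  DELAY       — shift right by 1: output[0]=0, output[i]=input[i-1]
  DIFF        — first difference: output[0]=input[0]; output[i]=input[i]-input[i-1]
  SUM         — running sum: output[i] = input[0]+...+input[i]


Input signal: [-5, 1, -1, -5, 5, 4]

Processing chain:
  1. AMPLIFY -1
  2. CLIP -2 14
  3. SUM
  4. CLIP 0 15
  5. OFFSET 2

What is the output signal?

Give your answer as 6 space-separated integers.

Answer: 7 6 7 12 10 8

Derivation:
Input: [-5, 1, -1, -5, 5, 4]
Stage 1 (AMPLIFY -1): -5*-1=5, 1*-1=-1, -1*-1=1, -5*-1=5, 5*-1=-5, 4*-1=-4 -> [5, -1, 1, 5, -5, -4]
Stage 2 (CLIP -2 14): clip(5,-2,14)=5, clip(-1,-2,14)=-1, clip(1,-2,14)=1, clip(5,-2,14)=5, clip(-5,-2,14)=-2, clip(-4,-2,14)=-2 -> [5, -1, 1, 5, -2, -2]
Stage 3 (SUM): sum[0..0]=5, sum[0..1]=4, sum[0..2]=5, sum[0..3]=10, sum[0..4]=8, sum[0..5]=6 -> [5, 4, 5, 10, 8, 6]
Stage 4 (CLIP 0 15): clip(5,0,15)=5, clip(4,0,15)=4, clip(5,0,15)=5, clip(10,0,15)=10, clip(8,0,15)=8, clip(6,0,15)=6 -> [5, 4, 5, 10, 8, 6]
Stage 5 (OFFSET 2): 5+2=7, 4+2=6, 5+2=7, 10+2=12, 8+2=10, 6+2=8 -> [7, 6, 7, 12, 10, 8]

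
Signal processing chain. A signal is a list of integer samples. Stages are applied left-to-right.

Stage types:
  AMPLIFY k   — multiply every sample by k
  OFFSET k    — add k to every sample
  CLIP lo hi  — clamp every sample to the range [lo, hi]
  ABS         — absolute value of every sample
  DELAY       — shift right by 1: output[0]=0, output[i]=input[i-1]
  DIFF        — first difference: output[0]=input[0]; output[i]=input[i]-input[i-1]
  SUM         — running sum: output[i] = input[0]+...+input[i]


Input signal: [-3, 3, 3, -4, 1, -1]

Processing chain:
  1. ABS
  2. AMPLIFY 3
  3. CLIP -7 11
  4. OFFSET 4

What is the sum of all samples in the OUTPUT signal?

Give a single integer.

Answer: 68

Derivation:
Input: [-3, 3, 3, -4, 1, -1]
Stage 1 (ABS): |-3|=3, |3|=3, |3|=3, |-4|=4, |1|=1, |-1|=1 -> [3, 3, 3, 4, 1, 1]
Stage 2 (AMPLIFY 3): 3*3=9, 3*3=9, 3*3=9, 4*3=12, 1*3=3, 1*3=3 -> [9, 9, 9, 12, 3, 3]
Stage 3 (CLIP -7 11): clip(9,-7,11)=9, clip(9,-7,11)=9, clip(9,-7,11)=9, clip(12,-7,11)=11, clip(3,-7,11)=3, clip(3,-7,11)=3 -> [9, 9, 9, 11, 3, 3]
Stage 4 (OFFSET 4): 9+4=13, 9+4=13, 9+4=13, 11+4=15, 3+4=7, 3+4=7 -> [13, 13, 13, 15, 7, 7]
Output sum: 68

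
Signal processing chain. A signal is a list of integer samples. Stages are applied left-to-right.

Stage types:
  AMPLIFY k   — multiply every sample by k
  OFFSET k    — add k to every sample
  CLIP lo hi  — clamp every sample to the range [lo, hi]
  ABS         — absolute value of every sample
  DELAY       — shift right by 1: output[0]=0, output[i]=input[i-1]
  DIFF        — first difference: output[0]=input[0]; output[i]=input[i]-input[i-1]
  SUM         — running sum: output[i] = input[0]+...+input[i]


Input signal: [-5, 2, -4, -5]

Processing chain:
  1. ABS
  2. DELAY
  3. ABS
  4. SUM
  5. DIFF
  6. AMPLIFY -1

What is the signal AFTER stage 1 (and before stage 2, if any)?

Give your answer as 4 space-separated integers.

Answer: 5 2 4 5

Derivation:
Input: [-5, 2, -4, -5]
Stage 1 (ABS): |-5|=5, |2|=2, |-4|=4, |-5|=5 -> [5, 2, 4, 5]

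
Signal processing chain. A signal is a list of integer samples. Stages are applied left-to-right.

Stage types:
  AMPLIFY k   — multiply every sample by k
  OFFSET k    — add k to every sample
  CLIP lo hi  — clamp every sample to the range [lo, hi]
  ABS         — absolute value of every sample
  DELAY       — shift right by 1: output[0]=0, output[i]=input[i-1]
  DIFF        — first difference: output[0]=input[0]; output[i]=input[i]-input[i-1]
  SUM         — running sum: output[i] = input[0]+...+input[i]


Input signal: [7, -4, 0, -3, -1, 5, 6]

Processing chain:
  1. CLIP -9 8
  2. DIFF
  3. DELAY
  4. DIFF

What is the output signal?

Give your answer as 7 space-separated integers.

Input: [7, -4, 0, -3, -1, 5, 6]
Stage 1 (CLIP -9 8): clip(7,-9,8)=7, clip(-4,-9,8)=-4, clip(0,-9,8)=0, clip(-3,-9,8)=-3, clip(-1,-9,8)=-1, clip(5,-9,8)=5, clip(6,-9,8)=6 -> [7, -4, 0, -3, -1, 5, 6]
Stage 2 (DIFF): s[0]=7, -4-7=-11, 0--4=4, -3-0=-3, -1--3=2, 5--1=6, 6-5=1 -> [7, -11, 4, -3, 2, 6, 1]
Stage 3 (DELAY): [0, 7, -11, 4, -3, 2, 6] = [0, 7, -11, 4, -3, 2, 6] -> [0, 7, -11, 4, -3, 2, 6]
Stage 4 (DIFF): s[0]=0, 7-0=7, -11-7=-18, 4--11=15, -3-4=-7, 2--3=5, 6-2=4 -> [0, 7, -18, 15, -7, 5, 4]

Answer: 0 7 -18 15 -7 5 4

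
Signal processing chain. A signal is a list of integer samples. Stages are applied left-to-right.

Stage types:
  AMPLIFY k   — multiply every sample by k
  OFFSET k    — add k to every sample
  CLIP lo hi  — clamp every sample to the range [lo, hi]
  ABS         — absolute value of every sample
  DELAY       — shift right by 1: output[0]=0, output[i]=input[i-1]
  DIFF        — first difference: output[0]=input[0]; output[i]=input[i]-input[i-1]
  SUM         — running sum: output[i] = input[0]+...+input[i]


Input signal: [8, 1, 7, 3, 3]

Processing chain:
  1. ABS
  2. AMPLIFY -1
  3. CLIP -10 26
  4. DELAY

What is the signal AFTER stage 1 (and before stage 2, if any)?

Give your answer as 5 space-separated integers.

Input: [8, 1, 7, 3, 3]
Stage 1 (ABS): |8|=8, |1|=1, |7|=7, |3|=3, |3|=3 -> [8, 1, 7, 3, 3]

Answer: 8 1 7 3 3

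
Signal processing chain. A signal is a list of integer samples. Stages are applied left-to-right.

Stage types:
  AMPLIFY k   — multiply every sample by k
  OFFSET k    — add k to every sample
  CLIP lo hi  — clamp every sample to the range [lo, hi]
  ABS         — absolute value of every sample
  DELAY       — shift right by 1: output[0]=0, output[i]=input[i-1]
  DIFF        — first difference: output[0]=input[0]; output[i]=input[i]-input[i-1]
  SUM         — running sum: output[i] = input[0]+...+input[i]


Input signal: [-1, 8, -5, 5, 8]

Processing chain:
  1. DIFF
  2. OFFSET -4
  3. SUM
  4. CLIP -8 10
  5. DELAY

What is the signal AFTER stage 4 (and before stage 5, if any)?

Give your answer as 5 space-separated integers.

Answer: -5 0 -8 -8 -8

Derivation:
Input: [-1, 8, -5, 5, 8]
Stage 1 (DIFF): s[0]=-1, 8--1=9, -5-8=-13, 5--5=10, 8-5=3 -> [-1, 9, -13, 10, 3]
Stage 2 (OFFSET -4): -1+-4=-5, 9+-4=5, -13+-4=-17, 10+-4=6, 3+-4=-1 -> [-5, 5, -17, 6, -1]
Stage 3 (SUM): sum[0..0]=-5, sum[0..1]=0, sum[0..2]=-17, sum[0..3]=-11, sum[0..4]=-12 -> [-5, 0, -17, -11, -12]
Stage 4 (CLIP -8 10): clip(-5,-8,10)=-5, clip(0,-8,10)=0, clip(-17,-8,10)=-8, clip(-11,-8,10)=-8, clip(-12,-8,10)=-8 -> [-5, 0, -8, -8, -8]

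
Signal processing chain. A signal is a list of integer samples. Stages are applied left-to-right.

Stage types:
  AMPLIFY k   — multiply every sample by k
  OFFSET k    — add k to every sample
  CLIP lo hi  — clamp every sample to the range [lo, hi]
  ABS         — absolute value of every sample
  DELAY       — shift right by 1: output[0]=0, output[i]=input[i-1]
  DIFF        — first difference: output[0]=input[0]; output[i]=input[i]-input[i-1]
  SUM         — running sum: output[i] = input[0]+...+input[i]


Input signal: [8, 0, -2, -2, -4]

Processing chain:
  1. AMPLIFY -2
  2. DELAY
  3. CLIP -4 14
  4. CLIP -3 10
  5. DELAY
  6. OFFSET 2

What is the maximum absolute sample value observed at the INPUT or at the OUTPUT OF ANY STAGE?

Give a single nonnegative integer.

Answer: 16

Derivation:
Input: [8, 0, -2, -2, -4] (max |s|=8)
Stage 1 (AMPLIFY -2): 8*-2=-16, 0*-2=0, -2*-2=4, -2*-2=4, -4*-2=8 -> [-16, 0, 4, 4, 8] (max |s|=16)
Stage 2 (DELAY): [0, -16, 0, 4, 4] = [0, -16, 0, 4, 4] -> [0, -16, 0, 4, 4] (max |s|=16)
Stage 3 (CLIP -4 14): clip(0,-4,14)=0, clip(-16,-4,14)=-4, clip(0,-4,14)=0, clip(4,-4,14)=4, clip(4,-4,14)=4 -> [0, -4, 0, 4, 4] (max |s|=4)
Stage 4 (CLIP -3 10): clip(0,-3,10)=0, clip(-4,-3,10)=-3, clip(0,-3,10)=0, clip(4,-3,10)=4, clip(4,-3,10)=4 -> [0, -3, 0, 4, 4] (max |s|=4)
Stage 5 (DELAY): [0, 0, -3, 0, 4] = [0, 0, -3, 0, 4] -> [0, 0, -3, 0, 4] (max |s|=4)
Stage 6 (OFFSET 2): 0+2=2, 0+2=2, -3+2=-1, 0+2=2, 4+2=6 -> [2, 2, -1, 2, 6] (max |s|=6)
Overall max amplitude: 16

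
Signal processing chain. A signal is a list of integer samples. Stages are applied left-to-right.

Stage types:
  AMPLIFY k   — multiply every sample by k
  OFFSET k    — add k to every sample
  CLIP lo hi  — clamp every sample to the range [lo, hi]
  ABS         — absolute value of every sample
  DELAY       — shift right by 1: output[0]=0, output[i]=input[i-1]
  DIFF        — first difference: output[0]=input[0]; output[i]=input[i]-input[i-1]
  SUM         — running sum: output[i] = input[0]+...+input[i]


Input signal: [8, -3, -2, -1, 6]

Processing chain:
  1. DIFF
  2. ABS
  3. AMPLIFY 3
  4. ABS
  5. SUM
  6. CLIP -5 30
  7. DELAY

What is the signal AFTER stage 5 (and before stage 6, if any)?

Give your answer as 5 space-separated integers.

Answer: 24 57 60 63 84

Derivation:
Input: [8, -3, -2, -1, 6]
Stage 1 (DIFF): s[0]=8, -3-8=-11, -2--3=1, -1--2=1, 6--1=7 -> [8, -11, 1, 1, 7]
Stage 2 (ABS): |8|=8, |-11|=11, |1|=1, |1|=1, |7|=7 -> [8, 11, 1, 1, 7]
Stage 3 (AMPLIFY 3): 8*3=24, 11*3=33, 1*3=3, 1*3=3, 7*3=21 -> [24, 33, 3, 3, 21]
Stage 4 (ABS): |24|=24, |33|=33, |3|=3, |3|=3, |21|=21 -> [24, 33, 3, 3, 21]
Stage 5 (SUM): sum[0..0]=24, sum[0..1]=57, sum[0..2]=60, sum[0..3]=63, sum[0..4]=84 -> [24, 57, 60, 63, 84]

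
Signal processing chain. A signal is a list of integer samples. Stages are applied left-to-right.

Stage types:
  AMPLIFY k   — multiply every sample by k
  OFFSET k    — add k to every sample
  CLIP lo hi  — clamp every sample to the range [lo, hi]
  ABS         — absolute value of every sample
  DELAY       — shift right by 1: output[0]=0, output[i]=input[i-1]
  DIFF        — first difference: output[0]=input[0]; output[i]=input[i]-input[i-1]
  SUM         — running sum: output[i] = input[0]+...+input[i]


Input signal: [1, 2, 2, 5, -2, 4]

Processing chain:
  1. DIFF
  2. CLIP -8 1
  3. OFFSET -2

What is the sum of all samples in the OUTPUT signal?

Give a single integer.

Input: [1, 2, 2, 5, -2, 4]
Stage 1 (DIFF): s[0]=1, 2-1=1, 2-2=0, 5-2=3, -2-5=-7, 4--2=6 -> [1, 1, 0, 3, -7, 6]
Stage 2 (CLIP -8 1): clip(1,-8,1)=1, clip(1,-8,1)=1, clip(0,-8,1)=0, clip(3,-8,1)=1, clip(-7,-8,1)=-7, clip(6,-8,1)=1 -> [1, 1, 0, 1, -7, 1]
Stage 3 (OFFSET -2): 1+-2=-1, 1+-2=-1, 0+-2=-2, 1+-2=-1, -7+-2=-9, 1+-2=-1 -> [-1, -1, -2, -1, -9, -1]
Output sum: -15

Answer: -15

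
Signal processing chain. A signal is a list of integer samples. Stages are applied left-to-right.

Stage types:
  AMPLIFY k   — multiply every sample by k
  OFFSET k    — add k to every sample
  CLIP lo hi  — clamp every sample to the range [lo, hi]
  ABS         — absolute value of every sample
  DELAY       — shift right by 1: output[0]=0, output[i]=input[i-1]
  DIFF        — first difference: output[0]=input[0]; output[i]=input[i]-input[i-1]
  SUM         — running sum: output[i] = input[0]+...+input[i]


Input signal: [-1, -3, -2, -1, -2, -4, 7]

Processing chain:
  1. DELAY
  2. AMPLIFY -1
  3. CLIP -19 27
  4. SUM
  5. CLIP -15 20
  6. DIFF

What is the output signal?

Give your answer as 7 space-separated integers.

Input: [-1, -3, -2, -1, -2, -4, 7]
Stage 1 (DELAY): [0, -1, -3, -2, -1, -2, -4] = [0, -1, -3, -2, -1, -2, -4] -> [0, -1, -3, -2, -1, -2, -4]
Stage 2 (AMPLIFY -1): 0*-1=0, -1*-1=1, -3*-1=3, -2*-1=2, -1*-1=1, -2*-1=2, -4*-1=4 -> [0, 1, 3, 2, 1, 2, 4]
Stage 3 (CLIP -19 27): clip(0,-19,27)=0, clip(1,-19,27)=1, clip(3,-19,27)=3, clip(2,-19,27)=2, clip(1,-19,27)=1, clip(2,-19,27)=2, clip(4,-19,27)=4 -> [0, 1, 3, 2, 1, 2, 4]
Stage 4 (SUM): sum[0..0]=0, sum[0..1]=1, sum[0..2]=4, sum[0..3]=6, sum[0..4]=7, sum[0..5]=9, sum[0..6]=13 -> [0, 1, 4, 6, 7, 9, 13]
Stage 5 (CLIP -15 20): clip(0,-15,20)=0, clip(1,-15,20)=1, clip(4,-15,20)=4, clip(6,-15,20)=6, clip(7,-15,20)=7, clip(9,-15,20)=9, clip(13,-15,20)=13 -> [0, 1, 4, 6, 7, 9, 13]
Stage 6 (DIFF): s[0]=0, 1-0=1, 4-1=3, 6-4=2, 7-6=1, 9-7=2, 13-9=4 -> [0, 1, 3, 2, 1, 2, 4]

Answer: 0 1 3 2 1 2 4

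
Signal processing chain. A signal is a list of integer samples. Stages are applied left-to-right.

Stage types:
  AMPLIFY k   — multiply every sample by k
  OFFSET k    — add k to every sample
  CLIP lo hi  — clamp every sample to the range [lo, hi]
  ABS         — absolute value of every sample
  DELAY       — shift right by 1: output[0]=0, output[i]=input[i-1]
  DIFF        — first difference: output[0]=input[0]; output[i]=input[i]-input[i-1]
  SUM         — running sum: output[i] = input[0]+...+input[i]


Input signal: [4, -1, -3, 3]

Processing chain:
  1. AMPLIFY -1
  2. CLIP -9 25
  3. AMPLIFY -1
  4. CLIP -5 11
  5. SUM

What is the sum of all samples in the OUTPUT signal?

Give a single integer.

Input: [4, -1, -3, 3]
Stage 1 (AMPLIFY -1): 4*-1=-4, -1*-1=1, -3*-1=3, 3*-1=-3 -> [-4, 1, 3, -3]
Stage 2 (CLIP -9 25): clip(-4,-9,25)=-4, clip(1,-9,25)=1, clip(3,-9,25)=3, clip(-3,-9,25)=-3 -> [-4, 1, 3, -3]
Stage 3 (AMPLIFY -1): -4*-1=4, 1*-1=-1, 3*-1=-3, -3*-1=3 -> [4, -1, -3, 3]
Stage 4 (CLIP -5 11): clip(4,-5,11)=4, clip(-1,-5,11)=-1, clip(-3,-5,11)=-3, clip(3,-5,11)=3 -> [4, -1, -3, 3]
Stage 5 (SUM): sum[0..0]=4, sum[0..1]=3, sum[0..2]=0, sum[0..3]=3 -> [4, 3, 0, 3]
Output sum: 10

Answer: 10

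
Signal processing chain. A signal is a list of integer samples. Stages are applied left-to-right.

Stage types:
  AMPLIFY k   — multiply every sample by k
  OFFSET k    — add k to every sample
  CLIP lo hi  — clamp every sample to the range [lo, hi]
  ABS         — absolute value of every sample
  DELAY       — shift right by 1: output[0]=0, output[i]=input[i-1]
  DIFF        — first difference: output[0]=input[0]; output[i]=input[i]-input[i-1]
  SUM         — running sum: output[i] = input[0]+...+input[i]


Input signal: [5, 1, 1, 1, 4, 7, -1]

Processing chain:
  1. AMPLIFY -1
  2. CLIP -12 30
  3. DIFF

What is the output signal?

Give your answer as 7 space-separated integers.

Input: [5, 1, 1, 1, 4, 7, -1]
Stage 1 (AMPLIFY -1): 5*-1=-5, 1*-1=-1, 1*-1=-1, 1*-1=-1, 4*-1=-4, 7*-1=-7, -1*-1=1 -> [-5, -1, -1, -1, -4, -7, 1]
Stage 2 (CLIP -12 30): clip(-5,-12,30)=-5, clip(-1,-12,30)=-1, clip(-1,-12,30)=-1, clip(-1,-12,30)=-1, clip(-4,-12,30)=-4, clip(-7,-12,30)=-7, clip(1,-12,30)=1 -> [-5, -1, -1, -1, -4, -7, 1]
Stage 3 (DIFF): s[0]=-5, -1--5=4, -1--1=0, -1--1=0, -4--1=-3, -7--4=-3, 1--7=8 -> [-5, 4, 0, 0, -3, -3, 8]

Answer: -5 4 0 0 -3 -3 8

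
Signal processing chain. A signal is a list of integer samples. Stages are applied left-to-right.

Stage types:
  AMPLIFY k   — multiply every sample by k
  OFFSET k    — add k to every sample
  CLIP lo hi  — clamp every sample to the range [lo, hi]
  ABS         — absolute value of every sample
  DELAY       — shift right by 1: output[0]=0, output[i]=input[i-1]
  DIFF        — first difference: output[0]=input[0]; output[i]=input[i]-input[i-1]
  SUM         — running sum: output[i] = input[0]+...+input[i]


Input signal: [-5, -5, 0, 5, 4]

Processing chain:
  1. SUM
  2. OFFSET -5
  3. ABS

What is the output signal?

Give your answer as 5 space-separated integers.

Input: [-5, -5, 0, 5, 4]
Stage 1 (SUM): sum[0..0]=-5, sum[0..1]=-10, sum[0..2]=-10, sum[0..3]=-5, sum[0..4]=-1 -> [-5, -10, -10, -5, -1]
Stage 2 (OFFSET -5): -5+-5=-10, -10+-5=-15, -10+-5=-15, -5+-5=-10, -1+-5=-6 -> [-10, -15, -15, -10, -6]
Stage 3 (ABS): |-10|=10, |-15|=15, |-15|=15, |-10|=10, |-6|=6 -> [10, 15, 15, 10, 6]

Answer: 10 15 15 10 6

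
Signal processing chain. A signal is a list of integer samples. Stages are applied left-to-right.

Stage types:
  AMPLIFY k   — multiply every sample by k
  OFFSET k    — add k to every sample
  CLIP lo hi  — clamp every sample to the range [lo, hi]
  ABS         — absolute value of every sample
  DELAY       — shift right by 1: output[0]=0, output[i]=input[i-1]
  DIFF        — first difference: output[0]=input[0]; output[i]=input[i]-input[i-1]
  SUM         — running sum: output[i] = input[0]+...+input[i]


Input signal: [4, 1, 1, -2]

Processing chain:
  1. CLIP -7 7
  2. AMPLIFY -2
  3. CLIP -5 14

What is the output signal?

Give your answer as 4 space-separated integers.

Input: [4, 1, 1, -2]
Stage 1 (CLIP -7 7): clip(4,-7,7)=4, clip(1,-7,7)=1, clip(1,-7,7)=1, clip(-2,-7,7)=-2 -> [4, 1, 1, -2]
Stage 2 (AMPLIFY -2): 4*-2=-8, 1*-2=-2, 1*-2=-2, -2*-2=4 -> [-8, -2, -2, 4]
Stage 3 (CLIP -5 14): clip(-8,-5,14)=-5, clip(-2,-5,14)=-2, clip(-2,-5,14)=-2, clip(4,-5,14)=4 -> [-5, -2, -2, 4]

Answer: -5 -2 -2 4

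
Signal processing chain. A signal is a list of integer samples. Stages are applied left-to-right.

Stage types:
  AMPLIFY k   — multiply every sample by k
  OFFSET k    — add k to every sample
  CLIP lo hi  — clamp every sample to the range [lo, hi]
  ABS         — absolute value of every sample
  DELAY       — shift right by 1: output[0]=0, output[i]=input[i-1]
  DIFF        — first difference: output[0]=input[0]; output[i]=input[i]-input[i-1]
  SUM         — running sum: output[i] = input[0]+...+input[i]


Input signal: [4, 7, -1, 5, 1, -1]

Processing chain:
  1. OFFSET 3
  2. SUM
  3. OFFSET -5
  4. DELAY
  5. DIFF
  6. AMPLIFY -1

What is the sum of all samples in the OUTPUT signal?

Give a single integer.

Input: [4, 7, -1, 5, 1, -1]
Stage 1 (OFFSET 3): 4+3=7, 7+3=10, -1+3=2, 5+3=8, 1+3=4, -1+3=2 -> [7, 10, 2, 8, 4, 2]
Stage 2 (SUM): sum[0..0]=7, sum[0..1]=17, sum[0..2]=19, sum[0..3]=27, sum[0..4]=31, sum[0..5]=33 -> [7, 17, 19, 27, 31, 33]
Stage 3 (OFFSET -5): 7+-5=2, 17+-5=12, 19+-5=14, 27+-5=22, 31+-5=26, 33+-5=28 -> [2, 12, 14, 22, 26, 28]
Stage 4 (DELAY): [0, 2, 12, 14, 22, 26] = [0, 2, 12, 14, 22, 26] -> [0, 2, 12, 14, 22, 26]
Stage 5 (DIFF): s[0]=0, 2-0=2, 12-2=10, 14-12=2, 22-14=8, 26-22=4 -> [0, 2, 10, 2, 8, 4]
Stage 6 (AMPLIFY -1): 0*-1=0, 2*-1=-2, 10*-1=-10, 2*-1=-2, 8*-1=-8, 4*-1=-4 -> [0, -2, -10, -2, -8, -4]
Output sum: -26

Answer: -26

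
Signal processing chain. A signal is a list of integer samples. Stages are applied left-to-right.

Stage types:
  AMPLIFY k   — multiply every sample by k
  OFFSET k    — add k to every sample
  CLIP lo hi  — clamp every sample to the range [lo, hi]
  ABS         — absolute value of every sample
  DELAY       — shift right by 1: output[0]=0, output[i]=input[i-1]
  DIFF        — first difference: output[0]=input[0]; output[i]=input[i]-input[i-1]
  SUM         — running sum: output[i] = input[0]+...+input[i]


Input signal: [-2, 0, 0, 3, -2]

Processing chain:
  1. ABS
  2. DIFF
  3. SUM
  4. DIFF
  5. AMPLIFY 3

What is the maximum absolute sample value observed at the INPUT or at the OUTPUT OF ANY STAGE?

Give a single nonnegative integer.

Input: [-2, 0, 0, 3, -2] (max |s|=3)
Stage 1 (ABS): |-2|=2, |0|=0, |0|=0, |3|=3, |-2|=2 -> [2, 0, 0, 3, 2] (max |s|=3)
Stage 2 (DIFF): s[0]=2, 0-2=-2, 0-0=0, 3-0=3, 2-3=-1 -> [2, -2, 0, 3, -1] (max |s|=3)
Stage 3 (SUM): sum[0..0]=2, sum[0..1]=0, sum[0..2]=0, sum[0..3]=3, sum[0..4]=2 -> [2, 0, 0, 3, 2] (max |s|=3)
Stage 4 (DIFF): s[0]=2, 0-2=-2, 0-0=0, 3-0=3, 2-3=-1 -> [2, -2, 0, 3, -1] (max |s|=3)
Stage 5 (AMPLIFY 3): 2*3=6, -2*3=-6, 0*3=0, 3*3=9, -1*3=-3 -> [6, -6, 0, 9, -3] (max |s|=9)
Overall max amplitude: 9

Answer: 9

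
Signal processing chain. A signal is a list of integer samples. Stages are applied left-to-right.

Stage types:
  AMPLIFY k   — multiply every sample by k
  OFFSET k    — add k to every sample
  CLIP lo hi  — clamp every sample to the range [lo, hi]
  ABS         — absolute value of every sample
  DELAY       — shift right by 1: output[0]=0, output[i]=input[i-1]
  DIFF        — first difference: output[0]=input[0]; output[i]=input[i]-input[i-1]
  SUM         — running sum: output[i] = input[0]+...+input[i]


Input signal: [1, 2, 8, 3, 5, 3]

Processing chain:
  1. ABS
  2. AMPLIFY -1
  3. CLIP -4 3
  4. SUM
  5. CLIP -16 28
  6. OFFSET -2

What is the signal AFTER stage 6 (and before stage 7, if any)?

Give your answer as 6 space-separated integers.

Answer: -3 -5 -9 -12 -16 -18

Derivation:
Input: [1, 2, 8, 3, 5, 3]
Stage 1 (ABS): |1|=1, |2|=2, |8|=8, |3|=3, |5|=5, |3|=3 -> [1, 2, 8, 3, 5, 3]
Stage 2 (AMPLIFY -1): 1*-1=-1, 2*-1=-2, 8*-1=-8, 3*-1=-3, 5*-1=-5, 3*-1=-3 -> [-1, -2, -8, -3, -5, -3]
Stage 3 (CLIP -4 3): clip(-1,-4,3)=-1, clip(-2,-4,3)=-2, clip(-8,-4,3)=-4, clip(-3,-4,3)=-3, clip(-5,-4,3)=-4, clip(-3,-4,3)=-3 -> [-1, -2, -4, -3, -4, -3]
Stage 4 (SUM): sum[0..0]=-1, sum[0..1]=-3, sum[0..2]=-7, sum[0..3]=-10, sum[0..4]=-14, sum[0..5]=-17 -> [-1, -3, -7, -10, -14, -17]
Stage 5 (CLIP -16 28): clip(-1,-16,28)=-1, clip(-3,-16,28)=-3, clip(-7,-16,28)=-7, clip(-10,-16,28)=-10, clip(-14,-16,28)=-14, clip(-17,-16,28)=-16 -> [-1, -3, -7, -10, -14, -16]
Stage 6 (OFFSET -2): -1+-2=-3, -3+-2=-5, -7+-2=-9, -10+-2=-12, -14+-2=-16, -16+-2=-18 -> [-3, -5, -9, -12, -16, -18]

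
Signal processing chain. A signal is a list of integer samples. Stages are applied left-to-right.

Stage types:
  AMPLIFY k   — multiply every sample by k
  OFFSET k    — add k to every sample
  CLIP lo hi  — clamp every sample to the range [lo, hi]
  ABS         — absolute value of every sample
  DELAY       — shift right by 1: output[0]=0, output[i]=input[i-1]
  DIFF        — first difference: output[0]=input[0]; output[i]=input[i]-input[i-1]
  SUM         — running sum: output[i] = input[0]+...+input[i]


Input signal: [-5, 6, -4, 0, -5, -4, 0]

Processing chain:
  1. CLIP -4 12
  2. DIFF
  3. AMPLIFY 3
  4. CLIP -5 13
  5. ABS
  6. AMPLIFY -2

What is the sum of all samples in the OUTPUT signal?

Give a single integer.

Input: [-5, 6, -4, 0, -5, -4, 0]
Stage 1 (CLIP -4 12): clip(-5,-4,12)=-4, clip(6,-4,12)=6, clip(-4,-4,12)=-4, clip(0,-4,12)=0, clip(-5,-4,12)=-4, clip(-4,-4,12)=-4, clip(0,-4,12)=0 -> [-4, 6, -4, 0, -4, -4, 0]
Stage 2 (DIFF): s[0]=-4, 6--4=10, -4-6=-10, 0--4=4, -4-0=-4, -4--4=0, 0--4=4 -> [-4, 10, -10, 4, -4, 0, 4]
Stage 3 (AMPLIFY 3): -4*3=-12, 10*3=30, -10*3=-30, 4*3=12, -4*3=-12, 0*3=0, 4*3=12 -> [-12, 30, -30, 12, -12, 0, 12]
Stage 4 (CLIP -5 13): clip(-12,-5,13)=-5, clip(30,-5,13)=13, clip(-30,-5,13)=-5, clip(12,-5,13)=12, clip(-12,-5,13)=-5, clip(0,-5,13)=0, clip(12,-5,13)=12 -> [-5, 13, -5, 12, -5, 0, 12]
Stage 5 (ABS): |-5|=5, |13|=13, |-5|=5, |12|=12, |-5|=5, |0|=0, |12|=12 -> [5, 13, 5, 12, 5, 0, 12]
Stage 6 (AMPLIFY -2): 5*-2=-10, 13*-2=-26, 5*-2=-10, 12*-2=-24, 5*-2=-10, 0*-2=0, 12*-2=-24 -> [-10, -26, -10, -24, -10, 0, -24]
Output sum: -104

Answer: -104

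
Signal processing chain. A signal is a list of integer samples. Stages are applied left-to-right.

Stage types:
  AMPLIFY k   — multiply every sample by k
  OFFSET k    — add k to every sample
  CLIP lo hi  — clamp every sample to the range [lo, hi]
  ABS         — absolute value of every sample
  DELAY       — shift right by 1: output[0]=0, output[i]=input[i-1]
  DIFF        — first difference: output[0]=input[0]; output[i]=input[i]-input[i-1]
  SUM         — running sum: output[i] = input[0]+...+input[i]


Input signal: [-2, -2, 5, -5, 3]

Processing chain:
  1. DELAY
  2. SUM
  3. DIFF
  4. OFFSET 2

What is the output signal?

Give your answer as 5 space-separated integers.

Input: [-2, -2, 5, -5, 3]
Stage 1 (DELAY): [0, -2, -2, 5, -5] = [0, -2, -2, 5, -5] -> [0, -2, -2, 5, -5]
Stage 2 (SUM): sum[0..0]=0, sum[0..1]=-2, sum[0..2]=-4, sum[0..3]=1, sum[0..4]=-4 -> [0, -2, -4, 1, -4]
Stage 3 (DIFF): s[0]=0, -2-0=-2, -4--2=-2, 1--4=5, -4-1=-5 -> [0, -2, -2, 5, -5]
Stage 4 (OFFSET 2): 0+2=2, -2+2=0, -2+2=0, 5+2=7, -5+2=-3 -> [2, 0, 0, 7, -3]

Answer: 2 0 0 7 -3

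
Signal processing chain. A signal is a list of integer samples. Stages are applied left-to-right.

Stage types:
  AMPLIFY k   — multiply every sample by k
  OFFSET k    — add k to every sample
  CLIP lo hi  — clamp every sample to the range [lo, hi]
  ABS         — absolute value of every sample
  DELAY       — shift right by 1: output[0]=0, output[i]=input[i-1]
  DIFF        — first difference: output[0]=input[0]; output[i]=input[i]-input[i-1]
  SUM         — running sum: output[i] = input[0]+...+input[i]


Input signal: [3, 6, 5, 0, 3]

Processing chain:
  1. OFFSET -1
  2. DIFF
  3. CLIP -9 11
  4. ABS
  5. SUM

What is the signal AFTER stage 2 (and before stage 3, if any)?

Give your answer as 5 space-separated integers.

Answer: 2 3 -1 -5 3

Derivation:
Input: [3, 6, 5, 0, 3]
Stage 1 (OFFSET -1): 3+-1=2, 6+-1=5, 5+-1=4, 0+-1=-1, 3+-1=2 -> [2, 5, 4, -1, 2]
Stage 2 (DIFF): s[0]=2, 5-2=3, 4-5=-1, -1-4=-5, 2--1=3 -> [2, 3, -1, -5, 3]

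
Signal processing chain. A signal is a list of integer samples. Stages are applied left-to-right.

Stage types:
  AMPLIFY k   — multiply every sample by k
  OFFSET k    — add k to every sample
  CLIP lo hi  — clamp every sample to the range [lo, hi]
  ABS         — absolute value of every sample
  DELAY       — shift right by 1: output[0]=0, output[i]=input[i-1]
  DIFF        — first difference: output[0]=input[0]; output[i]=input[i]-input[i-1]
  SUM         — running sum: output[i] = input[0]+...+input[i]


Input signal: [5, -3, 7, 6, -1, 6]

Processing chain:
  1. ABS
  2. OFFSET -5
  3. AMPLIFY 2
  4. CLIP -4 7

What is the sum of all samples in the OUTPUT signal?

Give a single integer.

Answer: 0

Derivation:
Input: [5, -3, 7, 6, -1, 6]
Stage 1 (ABS): |5|=5, |-3|=3, |7|=7, |6|=6, |-1|=1, |6|=6 -> [5, 3, 7, 6, 1, 6]
Stage 2 (OFFSET -5): 5+-5=0, 3+-5=-2, 7+-5=2, 6+-5=1, 1+-5=-4, 6+-5=1 -> [0, -2, 2, 1, -4, 1]
Stage 3 (AMPLIFY 2): 0*2=0, -2*2=-4, 2*2=4, 1*2=2, -4*2=-8, 1*2=2 -> [0, -4, 4, 2, -8, 2]
Stage 4 (CLIP -4 7): clip(0,-4,7)=0, clip(-4,-4,7)=-4, clip(4,-4,7)=4, clip(2,-4,7)=2, clip(-8,-4,7)=-4, clip(2,-4,7)=2 -> [0, -4, 4, 2, -4, 2]
Output sum: 0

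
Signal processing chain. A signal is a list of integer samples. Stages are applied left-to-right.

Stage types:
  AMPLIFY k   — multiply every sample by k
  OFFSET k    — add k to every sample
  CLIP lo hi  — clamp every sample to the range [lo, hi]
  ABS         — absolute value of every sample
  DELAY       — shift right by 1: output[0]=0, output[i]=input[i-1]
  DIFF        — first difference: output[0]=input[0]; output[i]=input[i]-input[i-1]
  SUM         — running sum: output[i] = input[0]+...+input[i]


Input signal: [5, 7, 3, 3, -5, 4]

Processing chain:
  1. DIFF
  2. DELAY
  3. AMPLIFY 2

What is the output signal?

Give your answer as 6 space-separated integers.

Answer: 0 10 4 -8 0 -16

Derivation:
Input: [5, 7, 3, 3, -5, 4]
Stage 1 (DIFF): s[0]=5, 7-5=2, 3-7=-4, 3-3=0, -5-3=-8, 4--5=9 -> [5, 2, -4, 0, -8, 9]
Stage 2 (DELAY): [0, 5, 2, -4, 0, -8] = [0, 5, 2, -4, 0, -8] -> [0, 5, 2, -4, 0, -8]
Stage 3 (AMPLIFY 2): 0*2=0, 5*2=10, 2*2=4, -4*2=-8, 0*2=0, -8*2=-16 -> [0, 10, 4, -8, 0, -16]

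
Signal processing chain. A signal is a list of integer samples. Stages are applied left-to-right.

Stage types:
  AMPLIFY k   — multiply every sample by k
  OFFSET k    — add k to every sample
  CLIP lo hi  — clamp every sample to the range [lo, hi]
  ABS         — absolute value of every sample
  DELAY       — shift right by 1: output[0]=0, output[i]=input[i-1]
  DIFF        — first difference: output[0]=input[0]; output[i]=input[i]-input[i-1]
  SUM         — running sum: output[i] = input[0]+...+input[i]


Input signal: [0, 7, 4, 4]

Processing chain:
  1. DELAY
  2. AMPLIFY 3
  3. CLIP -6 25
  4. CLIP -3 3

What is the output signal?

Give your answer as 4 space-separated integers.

Answer: 0 0 3 3

Derivation:
Input: [0, 7, 4, 4]
Stage 1 (DELAY): [0, 0, 7, 4] = [0, 0, 7, 4] -> [0, 0, 7, 4]
Stage 2 (AMPLIFY 3): 0*3=0, 0*3=0, 7*3=21, 4*3=12 -> [0, 0, 21, 12]
Stage 3 (CLIP -6 25): clip(0,-6,25)=0, clip(0,-6,25)=0, clip(21,-6,25)=21, clip(12,-6,25)=12 -> [0, 0, 21, 12]
Stage 4 (CLIP -3 3): clip(0,-3,3)=0, clip(0,-3,3)=0, clip(21,-3,3)=3, clip(12,-3,3)=3 -> [0, 0, 3, 3]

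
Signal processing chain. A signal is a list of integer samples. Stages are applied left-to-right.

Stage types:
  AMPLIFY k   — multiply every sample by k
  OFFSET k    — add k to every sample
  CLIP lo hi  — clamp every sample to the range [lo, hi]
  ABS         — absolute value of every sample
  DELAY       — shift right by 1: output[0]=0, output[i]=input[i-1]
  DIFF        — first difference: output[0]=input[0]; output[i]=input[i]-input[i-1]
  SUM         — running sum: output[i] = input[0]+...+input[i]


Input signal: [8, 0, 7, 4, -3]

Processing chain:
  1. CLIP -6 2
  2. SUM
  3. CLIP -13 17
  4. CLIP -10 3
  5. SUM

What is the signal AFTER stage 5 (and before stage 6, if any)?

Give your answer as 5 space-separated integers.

Input: [8, 0, 7, 4, -3]
Stage 1 (CLIP -6 2): clip(8,-6,2)=2, clip(0,-6,2)=0, clip(7,-6,2)=2, clip(4,-6,2)=2, clip(-3,-6,2)=-3 -> [2, 0, 2, 2, -3]
Stage 2 (SUM): sum[0..0]=2, sum[0..1]=2, sum[0..2]=4, sum[0..3]=6, sum[0..4]=3 -> [2, 2, 4, 6, 3]
Stage 3 (CLIP -13 17): clip(2,-13,17)=2, clip(2,-13,17)=2, clip(4,-13,17)=4, clip(6,-13,17)=6, clip(3,-13,17)=3 -> [2, 2, 4, 6, 3]
Stage 4 (CLIP -10 3): clip(2,-10,3)=2, clip(2,-10,3)=2, clip(4,-10,3)=3, clip(6,-10,3)=3, clip(3,-10,3)=3 -> [2, 2, 3, 3, 3]
Stage 5 (SUM): sum[0..0]=2, sum[0..1]=4, sum[0..2]=7, sum[0..3]=10, sum[0..4]=13 -> [2, 4, 7, 10, 13]

Answer: 2 4 7 10 13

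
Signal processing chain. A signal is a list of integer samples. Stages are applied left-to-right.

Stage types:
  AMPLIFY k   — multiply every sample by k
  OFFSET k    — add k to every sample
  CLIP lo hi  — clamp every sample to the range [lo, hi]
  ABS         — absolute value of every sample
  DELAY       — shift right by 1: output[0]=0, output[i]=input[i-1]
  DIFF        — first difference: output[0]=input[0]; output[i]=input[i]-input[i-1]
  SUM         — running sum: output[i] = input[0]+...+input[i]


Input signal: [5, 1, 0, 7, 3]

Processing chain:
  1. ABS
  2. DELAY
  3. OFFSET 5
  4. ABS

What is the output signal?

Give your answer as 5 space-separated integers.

Input: [5, 1, 0, 7, 3]
Stage 1 (ABS): |5|=5, |1|=1, |0|=0, |7|=7, |3|=3 -> [5, 1, 0, 7, 3]
Stage 2 (DELAY): [0, 5, 1, 0, 7] = [0, 5, 1, 0, 7] -> [0, 5, 1, 0, 7]
Stage 3 (OFFSET 5): 0+5=5, 5+5=10, 1+5=6, 0+5=5, 7+5=12 -> [5, 10, 6, 5, 12]
Stage 4 (ABS): |5|=5, |10|=10, |6|=6, |5|=5, |12|=12 -> [5, 10, 6, 5, 12]

Answer: 5 10 6 5 12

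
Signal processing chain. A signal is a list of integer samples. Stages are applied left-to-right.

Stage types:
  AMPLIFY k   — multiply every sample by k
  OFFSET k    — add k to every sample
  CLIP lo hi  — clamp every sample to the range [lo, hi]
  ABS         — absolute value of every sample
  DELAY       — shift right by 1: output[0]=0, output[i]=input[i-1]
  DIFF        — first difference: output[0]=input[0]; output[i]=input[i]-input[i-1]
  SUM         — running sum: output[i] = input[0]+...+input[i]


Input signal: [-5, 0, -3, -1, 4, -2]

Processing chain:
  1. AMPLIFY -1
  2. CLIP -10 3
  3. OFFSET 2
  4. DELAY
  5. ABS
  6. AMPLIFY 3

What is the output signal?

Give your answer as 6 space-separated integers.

Input: [-5, 0, -3, -1, 4, -2]
Stage 1 (AMPLIFY -1): -5*-1=5, 0*-1=0, -3*-1=3, -1*-1=1, 4*-1=-4, -2*-1=2 -> [5, 0, 3, 1, -4, 2]
Stage 2 (CLIP -10 3): clip(5,-10,3)=3, clip(0,-10,3)=0, clip(3,-10,3)=3, clip(1,-10,3)=1, clip(-4,-10,3)=-4, clip(2,-10,3)=2 -> [3, 0, 3, 1, -4, 2]
Stage 3 (OFFSET 2): 3+2=5, 0+2=2, 3+2=5, 1+2=3, -4+2=-2, 2+2=4 -> [5, 2, 5, 3, -2, 4]
Stage 4 (DELAY): [0, 5, 2, 5, 3, -2] = [0, 5, 2, 5, 3, -2] -> [0, 5, 2, 5, 3, -2]
Stage 5 (ABS): |0|=0, |5|=5, |2|=2, |5|=5, |3|=3, |-2|=2 -> [0, 5, 2, 5, 3, 2]
Stage 6 (AMPLIFY 3): 0*3=0, 5*3=15, 2*3=6, 5*3=15, 3*3=9, 2*3=6 -> [0, 15, 6, 15, 9, 6]

Answer: 0 15 6 15 9 6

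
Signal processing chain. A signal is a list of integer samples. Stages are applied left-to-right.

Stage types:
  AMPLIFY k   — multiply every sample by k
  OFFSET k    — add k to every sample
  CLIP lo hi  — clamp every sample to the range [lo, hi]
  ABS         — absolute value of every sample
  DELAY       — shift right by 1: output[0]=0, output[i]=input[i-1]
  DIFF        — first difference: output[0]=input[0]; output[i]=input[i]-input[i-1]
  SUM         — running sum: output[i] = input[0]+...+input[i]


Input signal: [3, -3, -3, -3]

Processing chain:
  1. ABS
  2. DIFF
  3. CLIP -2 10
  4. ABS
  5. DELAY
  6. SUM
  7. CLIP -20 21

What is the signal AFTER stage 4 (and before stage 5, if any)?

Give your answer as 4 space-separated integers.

Answer: 3 0 0 0

Derivation:
Input: [3, -3, -3, -3]
Stage 1 (ABS): |3|=3, |-3|=3, |-3|=3, |-3|=3 -> [3, 3, 3, 3]
Stage 2 (DIFF): s[0]=3, 3-3=0, 3-3=0, 3-3=0 -> [3, 0, 0, 0]
Stage 3 (CLIP -2 10): clip(3,-2,10)=3, clip(0,-2,10)=0, clip(0,-2,10)=0, clip(0,-2,10)=0 -> [3, 0, 0, 0]
Stage 4 (ABS): |3|=3, |0|=0, |0|=0, |0|=0 -> [3, 0, 0, 0]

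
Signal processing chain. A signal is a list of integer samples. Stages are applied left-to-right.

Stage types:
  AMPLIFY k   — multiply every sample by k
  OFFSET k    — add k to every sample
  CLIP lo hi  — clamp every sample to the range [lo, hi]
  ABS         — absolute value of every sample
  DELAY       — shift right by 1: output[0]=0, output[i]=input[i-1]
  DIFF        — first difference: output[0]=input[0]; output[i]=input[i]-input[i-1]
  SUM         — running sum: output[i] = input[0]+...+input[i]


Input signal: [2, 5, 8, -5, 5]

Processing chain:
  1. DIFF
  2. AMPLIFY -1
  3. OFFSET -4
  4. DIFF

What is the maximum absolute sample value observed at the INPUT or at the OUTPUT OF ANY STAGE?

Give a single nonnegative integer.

Answer: 23

Derivation:
Input: [2, 5, 8, -5, 5] (max |s|=8)
Stage 1 (DIFF): s[0]=2, 5-2=3, 8-5=3, -5-8=-13, 5--5=10 -> [2, 3, 3, -13, 10] (max |s|=13)
Stage 2 (AMPLIFY -1): 2*-1=-2, 3*-1=-3, 3*-1=-3, -13*-1=13, 10*-1=-10 -> [-2, -3, -3, 13, -10] (max |s|=13)
Stage 3 (OFFSET -4): -2+-4=-6, -3+-4=-7, -3+-4=-7, 13+-4=9, -10+-4=-14 -> [-6, -7, -7, 9, -14] (max |s|=14)
Stage 4 (DIFF): s[0]=-6, -7--6=-1, -7--7=0, 9--7=16, -14-9=-23 -> [-6, -1, 0, 16, -23] (max |s|=23)
Overall max amplitude: 23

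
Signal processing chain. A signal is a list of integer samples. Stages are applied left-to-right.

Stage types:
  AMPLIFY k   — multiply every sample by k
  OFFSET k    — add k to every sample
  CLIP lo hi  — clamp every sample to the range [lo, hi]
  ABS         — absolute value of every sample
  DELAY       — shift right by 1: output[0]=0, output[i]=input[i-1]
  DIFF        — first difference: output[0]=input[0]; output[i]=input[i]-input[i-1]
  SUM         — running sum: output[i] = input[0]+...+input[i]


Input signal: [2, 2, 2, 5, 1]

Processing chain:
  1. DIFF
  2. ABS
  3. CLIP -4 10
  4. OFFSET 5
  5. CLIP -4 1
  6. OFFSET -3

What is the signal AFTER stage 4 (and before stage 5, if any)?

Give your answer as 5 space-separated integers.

Answer: 7 5 5 8 9

Derivation:
Input: [2, 2, 2, 5, 1]
Stage 1 (DIFF): s[0]=2, 2-2=0, 2-2=0, 5-2=3, 1-5=-4 -> [2, 0, 0, 3, -4]
Stage 2 (ABS): |2|=2, |0|=0, |0|=0, |3|=3, |-4|=4 -> [2, 0, 0, 3, 4]
Stage 3 (CLIP -4 10): clip(2,-4,10)=2, clip(0,-4,10)=0, clip(0,-4,10)=0, clip(3,-4,10)=3, clip(4,-4,10)=4 -> [2, 0, 0, 3, 4]
Stage 4 (OFFSET 5): 2+5=7, 0+5=5, 0+5=5, 3+5=8, 4+5=9 -> [7, 5, 5, 8, 9]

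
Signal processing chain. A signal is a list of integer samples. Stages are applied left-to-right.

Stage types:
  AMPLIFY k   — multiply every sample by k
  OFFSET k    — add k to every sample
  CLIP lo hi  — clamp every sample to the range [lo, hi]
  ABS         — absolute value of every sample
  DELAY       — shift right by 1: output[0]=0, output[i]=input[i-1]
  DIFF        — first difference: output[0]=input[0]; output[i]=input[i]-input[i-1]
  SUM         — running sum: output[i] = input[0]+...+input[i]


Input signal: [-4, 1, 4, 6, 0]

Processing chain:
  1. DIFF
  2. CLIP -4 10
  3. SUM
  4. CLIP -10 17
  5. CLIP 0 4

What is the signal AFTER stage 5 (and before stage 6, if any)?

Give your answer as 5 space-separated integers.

Answer: 0 1 4 4 2

Derivation:
Input: [-4, 1, 4, 6, 0]
Stage 1 (DIFF): s[0]=-4, 1--4=5, 4-1=3, 6-4=2, 0-6=-6 -> [-4, 5, 3, 2, -6]
Stage 2 (CLIP -4 10): clip(-4,-4,10)=-4, clip(5,-4,10)=5, clip(3,-4,10)=3, clip(2,-4,10)=2, clip(-6,-4,10)=-4 -> [-4, 5, 3, 2, -4]
Stage 3 (SUM): sum[0..0]=-4, sum[0..1]=1, sum[0..2]=4, sum[0..3]=6, sum[0..4]=2 -> [-4, 1, 4, 6, 2]
Stage 4 (CLIP -10 17): clip(-4,-10,17)=-4, clip(1,-10,17)=1, clip(4,-10,17)=4, clip(6,-10,17)=6, clip(2,-10,17)=2 -> [-4, 1, 4, 6, 2]
Stage 5 (CLIP 0 4): clip(-4,0,4)=0, clip(1,0,4)=1, clip(4,0,4)=4, clip(6,0,4)=4, clip(2,0,4)=2 -> [0, 1, 4, 4, 2]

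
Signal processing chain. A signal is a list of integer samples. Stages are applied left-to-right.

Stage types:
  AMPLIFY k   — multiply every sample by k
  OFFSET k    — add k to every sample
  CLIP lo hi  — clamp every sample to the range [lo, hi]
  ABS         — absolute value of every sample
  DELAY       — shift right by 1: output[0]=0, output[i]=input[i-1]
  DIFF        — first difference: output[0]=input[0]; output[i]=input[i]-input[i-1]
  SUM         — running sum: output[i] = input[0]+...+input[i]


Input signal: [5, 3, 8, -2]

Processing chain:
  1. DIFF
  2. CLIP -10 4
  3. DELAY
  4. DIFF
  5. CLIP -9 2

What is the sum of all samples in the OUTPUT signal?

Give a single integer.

Input: [5, 3, 8, -2]
Stage 1 (DIFF): s[0]=5, 3-5=-2, 8-3=5, -2-8=-10 -> [5, -2, 5, -10]
Stage 2 (CLIP -10 4): clip(5,-10,4)=4, clip(-2,-10,4)=-2, clip(5,-10,4)=4, clip(-10,-10,4)=-10 -> [4, -2, 4, -10]
Stage 3 (DELAY): [0, 4, -2, 4] = [0, 4, -2, 4] -> [0, 4, -2, 4]
Stage 4 (DIFF): s[0]=0, 4-0=4, -2-4=-6, 4--2=6 -> [0, 4, -6, 6]
Stage 5 (CLIP -9 2): clip(0,-9,2)=0, clip(4,-9,2)=2, clip(-6,-9,2)=-6, clip(6,-9,2)=2 -> [0, 2, -6, 2]
Output sum: -2

Answer: -2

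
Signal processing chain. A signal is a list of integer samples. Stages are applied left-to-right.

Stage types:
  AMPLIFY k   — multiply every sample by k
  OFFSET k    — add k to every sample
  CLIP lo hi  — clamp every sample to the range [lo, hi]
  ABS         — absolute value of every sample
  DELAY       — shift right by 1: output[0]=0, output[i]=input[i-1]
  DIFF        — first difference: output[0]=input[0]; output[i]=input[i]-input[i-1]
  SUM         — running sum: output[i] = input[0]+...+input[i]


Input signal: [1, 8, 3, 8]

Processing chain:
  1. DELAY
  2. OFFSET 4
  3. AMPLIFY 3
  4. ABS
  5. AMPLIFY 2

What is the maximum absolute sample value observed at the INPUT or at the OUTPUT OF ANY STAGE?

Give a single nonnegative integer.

Input: [1, 8, 3, 8] (max |s|=8)
Stage 1 (DELAY): [0, 1, 8, 3] = [0, 1, 8, 3] -> [0, 1, 8, 3] (max |s|=8)
Stage 2 (OFFSET 4): 0+4=4, 1+4=5, 8+4=12, 3+4=7 -> [4, 5, 12, 7] (max |s|=12)
Stage 3 (AMPLIFY 3): 4*3=12, 5*3=15, 12*3=36, 7*3=21 -> [12, 15, 36, 21] (max |s|=36)
Stage 4 (ABS): |12|=12, |15|=15, |36|=36, |21|=21 -> [12, 15, 36, 21] (max |s|=36)
Stage 5 (AMPLIFY 2): 12*2=24, 15*2=30, 36*2=72, 21*2=42 -> [24, 30, 72, 42] (max |s|=72)
Overall max amplitude: 72

Answer: 72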